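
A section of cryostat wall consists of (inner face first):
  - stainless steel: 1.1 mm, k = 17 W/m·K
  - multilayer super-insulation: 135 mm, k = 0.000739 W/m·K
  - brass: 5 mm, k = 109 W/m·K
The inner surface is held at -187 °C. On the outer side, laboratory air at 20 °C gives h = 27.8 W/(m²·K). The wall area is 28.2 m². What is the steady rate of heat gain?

Treating each layer as a thermal resistance in series:
R_stainless steel = L/(kA) = 0.0011/(17×28.2) = 2.295×10^-6 K/W
R_multilayer super-insulation = L/(kA) = 0.135/(0.000739×28.2) = 6.478 K/W
R_brass = L/(kA) = 0.005/(109×28.2) = 1.627×10^-6 K/W
R_outer film = 1/(h_o·A) = 1/(27.8×28.2) = 0.001276 K/W
R_total = 6.479 K/W
Q = ΔT / R_total = 207 / 6.479

Q ≈ 31.9 W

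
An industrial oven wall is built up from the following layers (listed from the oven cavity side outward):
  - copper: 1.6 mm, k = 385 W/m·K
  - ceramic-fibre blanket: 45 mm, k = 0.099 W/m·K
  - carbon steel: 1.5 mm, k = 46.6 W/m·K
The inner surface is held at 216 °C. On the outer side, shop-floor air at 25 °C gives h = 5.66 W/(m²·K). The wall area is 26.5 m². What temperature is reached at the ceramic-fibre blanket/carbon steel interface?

Using the resistance-network approach (series):
R_copper = L/(kA) = 0.0016/(385×26.5) = 1.568×10^-7 K/W
R_ceramic-fibre blanket = L/(kA) = 0.045/(0.099×26.5) = 0.01715 K/W
R_carbon steel = L/(kA) = 0.0015/(46.6×26.5) = 1.215×10^-6 K/W
R_outer film = 1/(h_o·A) = 1/(5.66×26.5) = 0.006667 K/W
R_total = 0.02382 K/W;  Q = ΔT/R_total = 191/0.02382 = 8018 W
T_interface = T_inner − Q·ΣR(inner→interface) = 216 − 8020×0.01715

T ≈ 78.5 °C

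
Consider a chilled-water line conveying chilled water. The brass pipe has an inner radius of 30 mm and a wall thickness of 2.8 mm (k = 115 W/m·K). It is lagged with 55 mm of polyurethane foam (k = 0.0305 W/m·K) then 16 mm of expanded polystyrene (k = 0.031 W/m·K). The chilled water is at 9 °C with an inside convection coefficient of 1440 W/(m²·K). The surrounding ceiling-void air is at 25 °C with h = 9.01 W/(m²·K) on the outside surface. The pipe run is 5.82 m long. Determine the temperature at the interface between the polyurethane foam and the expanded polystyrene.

T ≈ 22.3 °C

Cylindrical conduction, so R = ln(r₂/r₁)/(2πkL) per layer, in series:
R_inner film = 1/(h_i·2πr₁L) = 1/(1440×2π×0.03×5.82) = 6.33×10^-4 K/W
R_brass pipe wall = ln(32.8/30)/(2π×115×5.82) = 2.122×10^-5 K/W
R_polyurethane foam = ln(87.8/32.8)/(2π×0.0305×5.82) = 0.8828 K/W
R_expanded polystyrene = ln(103.8/87.8)/(2π×0.031×5.82) = 0.1477 K/W
R_outer film = 1/(h_o·2πr_oL) = 1/(9.01×2π×0.1038×5.82) = 0.02924 K/W
R_total = 1.06 K/W
Q = ΔT/R_total = 16/1.06
Q = 15.1 W
T_interface = T_inner + Q·ΣR(inner→interface) = 9 + 15.1×0.8835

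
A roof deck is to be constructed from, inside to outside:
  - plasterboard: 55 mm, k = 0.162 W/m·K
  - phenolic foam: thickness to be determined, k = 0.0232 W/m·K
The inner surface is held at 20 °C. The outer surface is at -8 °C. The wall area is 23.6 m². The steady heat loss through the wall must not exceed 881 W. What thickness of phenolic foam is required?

L ≈ 9.52 mm

Treating each layer as a thermal resistance in series:
R_plasterboard = L/(kA) = 0.055/(0.162×23.6) = 0.01439 K/W
Sum of the known resistances R_other = 0.01439 K/W
Required total resistance R_tot = ΔT/Q_allow = 28/881 = 0.03178 K/W
R_phenolic foam = R_tot − R_other = 0.0174 K/W
L = R·k·A = 0.0174×0.0232×23.6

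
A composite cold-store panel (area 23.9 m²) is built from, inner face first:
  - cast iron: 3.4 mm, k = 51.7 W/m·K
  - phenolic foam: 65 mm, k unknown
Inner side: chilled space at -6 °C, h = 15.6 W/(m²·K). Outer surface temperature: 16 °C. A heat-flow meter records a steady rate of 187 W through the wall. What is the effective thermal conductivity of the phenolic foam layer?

Using the resistance-network approach (series):
R_inner film = 1/(h_i·A) = 1/(15.6×23.9) = 0.002682 K/W
R_cast iron = L/(kA) = 0.0034/(51.7×23.9) = 2.752×10^-6 K/W
Sum of known resistances R_other = 0.002685 K/W
Total R = ΔT/Q = 22/187 = 0.1176 K/W
R_phenolic foam = R_total − R_other = 0.115 K/W
k = L/(R·A) = 0.065/(0.115×23.9)

k ≈ 0.0237 W/(m·K)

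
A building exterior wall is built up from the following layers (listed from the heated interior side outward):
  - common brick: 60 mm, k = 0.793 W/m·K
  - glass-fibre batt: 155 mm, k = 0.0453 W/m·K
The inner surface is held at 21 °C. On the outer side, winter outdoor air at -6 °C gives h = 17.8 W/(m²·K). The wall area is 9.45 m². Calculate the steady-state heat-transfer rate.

Q ≈ 71.8 W

Model the wall as resistances in series:
R_common brick = L/(kA) = 0.06/(0.793×9.45) = 0.008007 K/W
R_glass-fibre batt = L/(kA) = 0.155/(0.0453×9.45) = 0.3621 K/W
R_outer film = 1/(h_o·A) = 1/(17.8×9.45) = 0.005945 K/W
R_total = 0.376 K/W
Q = ΔT / R_total = 27 / 0.376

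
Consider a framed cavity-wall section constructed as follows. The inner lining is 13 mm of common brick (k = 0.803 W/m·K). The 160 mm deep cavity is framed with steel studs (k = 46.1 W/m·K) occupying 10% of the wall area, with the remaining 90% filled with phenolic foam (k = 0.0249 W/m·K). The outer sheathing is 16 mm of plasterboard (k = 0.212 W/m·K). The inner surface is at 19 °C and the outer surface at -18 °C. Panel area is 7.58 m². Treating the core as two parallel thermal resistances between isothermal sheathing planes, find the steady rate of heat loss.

Q ≈ 2220 W

Sheathing layers in series; stud and cavity paths in parallel between them.
R_inner = 0.013/(0.803×7.58) = 0.002136 K/W
R_stud  = 0.16/(46.1×0.1×7.58) = 0.004579 K/W
R_cav   = 0.16/(0.0249×0.9×7.58) = 0.9419 K/W
1/R_core = 1/R_stud + 1/R_cav → R_core = 0.004557 K/W
R_outer = 0.016/(0.212×7.58) = 0.009957 K/W
R_total = 0.01665 K/W
Q = ΔT/R_total = 37/0.01665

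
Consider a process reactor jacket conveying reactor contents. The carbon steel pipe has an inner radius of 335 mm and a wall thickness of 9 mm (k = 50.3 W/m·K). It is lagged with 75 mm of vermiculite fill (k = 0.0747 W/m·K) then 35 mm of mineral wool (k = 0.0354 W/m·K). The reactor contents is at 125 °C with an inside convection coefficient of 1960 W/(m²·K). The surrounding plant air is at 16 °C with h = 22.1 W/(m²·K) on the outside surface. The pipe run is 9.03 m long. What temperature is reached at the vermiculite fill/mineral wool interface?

T ≈ 67.5 °C

Per-layer cylindrical resistances, series-summed:
R_inner film = 1/(h_i·2πr₁L) = 1/(1960×2π×0.335×9.03) = 2.684×10^-5 K/W
R_carbon steel pipe wall = ln(344/335)/(2π×50.3×9.03) = 9.29×10^-6 K/W
R_vermiculite fill = ln(419/344)/(2π×0.0747×9.03) = 0.04654 K/W
R_mineral wool = ln(454/419)/(2π×0.0354×9.03) = 0.03994 K/W
R_outer film = 1/(h_o·2πr_oL) = 1/(22.1×2π×0.454×9.03) = 0.001757 K/W
R_total = 0.08827 K/W
Q = ΔT/R_total = 109/0.08827
Q = 1230 W
T_interface = T_inner − Q·ΣR(inner→interface) = 125 − 1230×0.04657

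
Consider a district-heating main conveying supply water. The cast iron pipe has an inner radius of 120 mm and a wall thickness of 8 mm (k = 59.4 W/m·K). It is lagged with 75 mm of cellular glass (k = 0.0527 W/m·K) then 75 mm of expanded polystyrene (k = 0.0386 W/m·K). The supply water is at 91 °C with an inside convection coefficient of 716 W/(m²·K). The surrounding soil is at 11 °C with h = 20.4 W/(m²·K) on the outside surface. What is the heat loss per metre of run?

q′ ≈ 29.4 W/m

Per-layer cylindrical resistances, series-summed:
R_inner film = 1/(h_i·2πr₁L) = 1/(716×2π×0.12×1) = 0.001852 K/W
R_cast iron pipe wall = ln(128/120)/(2π×59.4×1) = 1.729×10^-4 K/W
R_cellular glass = ln(203/128)/(2π×0.0527×1) = 1.393 K/W
R_expanded polystyrene = ln(278/203)/(2π×0.0386×1) = 1.296 K/W
R_outer film = 1/(h_o·2πr_oL) = 1/(20.4×2π×0.278×1) = 0.02806 K/W
R_total = 2.719 K/W
Q = ΔT/R_total = 80/2.719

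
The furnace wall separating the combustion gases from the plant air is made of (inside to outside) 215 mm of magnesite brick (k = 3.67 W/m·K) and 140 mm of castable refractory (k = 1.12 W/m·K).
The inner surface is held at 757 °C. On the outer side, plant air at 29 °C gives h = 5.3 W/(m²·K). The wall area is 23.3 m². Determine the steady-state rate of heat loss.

Series thermal resistances:
R_magnesite brick = L/(kA) = 0.215/(3.67×23.3) = 0.002514 K/W
R_castable refractory = L/(kA) = 0.14/(1.12×23.3) = 0.005365 K/W
R_outer film = 1/(h_o·A) = 1/(5.3×23.3) = 0.008098 K/W
R_total = 0.01598 K/W
Q = ΔT / R_total = 728 / 0.01598

Q ≈ 45600 W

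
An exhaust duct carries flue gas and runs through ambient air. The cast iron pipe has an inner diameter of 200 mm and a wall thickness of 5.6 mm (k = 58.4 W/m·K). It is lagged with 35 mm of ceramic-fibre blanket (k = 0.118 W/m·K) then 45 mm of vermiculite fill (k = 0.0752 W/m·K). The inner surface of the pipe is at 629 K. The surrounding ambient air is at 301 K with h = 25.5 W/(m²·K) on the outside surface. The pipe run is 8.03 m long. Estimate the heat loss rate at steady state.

Q ≈ 2610 W

Cylindrical conduction, so R = ln(r₂/r₁)/(2πkL) per layer, in series:
R_cast iron pipe wall = ln(105.6/100)/(2π×58.4×8.03) = 1.849×10^-5 K/W
R_ceramic-fibre blanket = ln(140.6/105.6)/(2π×0.118×8.03) = 0.04808 K/W
R_vermiculite fill = ln(185.6/140.6)/(2π×0.0752×8.03) = 0.07319 K/W
R_outer film = 1/(h_o·2πr_oL) = 1/(25.5×2π×0.1856×8.03) = 0.004188 K/W
R_total = 0.1255 K/W
Q = ΔT/R_total = 328/0.1255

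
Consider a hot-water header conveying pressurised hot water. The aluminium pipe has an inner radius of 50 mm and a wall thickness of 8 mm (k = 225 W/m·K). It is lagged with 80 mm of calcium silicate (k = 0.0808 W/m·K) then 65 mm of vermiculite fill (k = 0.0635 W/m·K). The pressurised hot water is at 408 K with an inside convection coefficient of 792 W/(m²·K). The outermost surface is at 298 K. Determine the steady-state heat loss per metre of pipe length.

q′ ≈ 41.1 W/m

Radial resistances (cylindrical: R_cond = ln(r_o/r_i)/(2πkL), R_conv = 1/(h·2πrL)):
R_inner film = 1/(h_i·2πr₁L) = 1/(792×2π×0.05×1) = 0.004019 K/W
R_aluminium pipe wall = ln(58/50)/(2π×225×1) = 1.05×10^-4 K/W
R_calcium silicate = ln(138/58)/(2π×0.0808×1) = 1.707 K/W
R_vermiculite fill = ln(203/138)/(2π×0.0635×1) = 0.9673 K/W
R_total = 2.679 K/W
Q = ΔT/R_total = 110/2.679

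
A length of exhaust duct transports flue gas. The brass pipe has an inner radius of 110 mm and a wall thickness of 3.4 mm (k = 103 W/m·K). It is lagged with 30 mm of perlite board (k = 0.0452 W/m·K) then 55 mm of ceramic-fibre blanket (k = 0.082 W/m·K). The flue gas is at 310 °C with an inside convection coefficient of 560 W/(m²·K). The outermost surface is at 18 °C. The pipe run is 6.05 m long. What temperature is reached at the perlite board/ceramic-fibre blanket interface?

For a radial system each layer contributes R = ln(r_out/r_in)/(2πkL); films add R = 1/(hA).
R_inner film = 1/(h_i·2πr₁L) = 1/(560×2π×0.11×6.05) = 4.271×10^-4 K/W
R_brass pipe wall = ln(113.4/110)/(2π×103×6.05) = 7.775×10^-6 K/W
R_perlite board = ln(143.4/113.4)/(2π×0.0452×6.05) = 0.1366 K/W
R_ceramic-fibre blanket = ln(198.4/143.4)/(2π×0.082×6.05) = 0.1042 K/W
R_total = 0.2412 K/W
Q = ΔT/R_total = 292/0.2412
Q = 1210 W
T_interface = T_inner − Q·ΣR(inner→interface) = 310 − 1210×0.137

T ≈ 144 °C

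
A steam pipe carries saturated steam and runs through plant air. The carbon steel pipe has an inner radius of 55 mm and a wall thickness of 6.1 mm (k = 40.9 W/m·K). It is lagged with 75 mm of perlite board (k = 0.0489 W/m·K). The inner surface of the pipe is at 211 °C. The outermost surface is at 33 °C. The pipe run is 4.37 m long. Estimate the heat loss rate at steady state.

Q ≈ 298 W

Treating each annulus and film as a series resistance:
R_carbon steel pipe wall = ln(61.1/55)/(2π×40.9×4.37) = 9.366×10^-5 K/W
R_perlite board = ln(136.1/61.1)/(2π×0.0489×4.37) = 0.5965 K/W
R_total = 0.5966 K/W
Q = ΔT/R_total = 178/0.5966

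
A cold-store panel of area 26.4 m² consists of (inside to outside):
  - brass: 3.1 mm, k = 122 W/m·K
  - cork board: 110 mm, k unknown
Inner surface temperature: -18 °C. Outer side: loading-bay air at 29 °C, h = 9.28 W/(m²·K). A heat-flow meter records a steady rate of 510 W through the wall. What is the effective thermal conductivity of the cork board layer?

Using the resistance-network approach (series):
R_brass = L/(kA) = 0.0031/(122×26.4) = 9.625×10^-7 K/W
R_outer film = 1/(h_o·A) = 1/(9.28×26.4) = 0.004082 K/W
Sum of known resistances R_other = 0.004083 K/W
Total R = ΔT/Q = 47/510 = 0.09216 K/W
R_cork board = R_total − R_other = 0.08807 K/W
k = L/(R·A) = 0.11/(0.08807×26.4)

k ≈ 0.0473 W/(m·K)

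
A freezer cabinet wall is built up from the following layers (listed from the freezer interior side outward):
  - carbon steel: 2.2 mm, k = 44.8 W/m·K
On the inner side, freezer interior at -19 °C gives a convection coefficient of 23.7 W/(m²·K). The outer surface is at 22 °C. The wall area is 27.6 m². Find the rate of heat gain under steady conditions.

Model the wall as resistances in series:
R_inner film = 1/(h_i·A) = 1/(23.7×27.6) = 0.001529 K/W
R_carbon steel = L/(kA) = 0.0022/(44.8×27.6) = 1.779×10^-6 K/W
R_total = 0.001531 K/W
Q = ΔT / R_total = 41 / 0.001531

Q ≈ 26800 W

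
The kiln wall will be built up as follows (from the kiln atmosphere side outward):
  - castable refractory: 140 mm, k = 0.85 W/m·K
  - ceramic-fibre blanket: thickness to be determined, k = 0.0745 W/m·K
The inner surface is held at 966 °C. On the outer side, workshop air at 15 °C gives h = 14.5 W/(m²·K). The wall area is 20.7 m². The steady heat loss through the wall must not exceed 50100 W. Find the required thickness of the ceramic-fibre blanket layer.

L ≈ 11.9 mm

Series thermal resistances:
R_castable refractory = L/(kA) = 0.14/(0.85×20.7) = 0.007957 K/W
R_outer film = 1/(h_o·A) = 1/(14.5×20.7) = 0.003332 K/W
Sum of the known resistances R_other = 0.01129 K/W
Required total resistance R_tot = ΔT/Q_allow = 951/50100 = 0.01898 K/W
R_ceramic-fibre blanket = R_tot − R_other = 0.007694 K/W
L = R·k·A = 0.007694×0.0745×20.7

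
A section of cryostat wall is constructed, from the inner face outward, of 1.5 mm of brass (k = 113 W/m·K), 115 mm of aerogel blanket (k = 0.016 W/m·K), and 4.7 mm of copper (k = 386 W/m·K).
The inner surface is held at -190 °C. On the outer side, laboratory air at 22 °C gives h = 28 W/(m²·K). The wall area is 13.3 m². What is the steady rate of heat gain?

Model the wall as resistances in series:
R_brass = L/(kA) = 0.0015/(113×13.3) = 9.981×10^-7 K/W
R_aerogel blanket = L/(kA) = 0.115/(0.016×13.3) = 0.5404 K/W
R_copper = L/(kA) = 0.0047/(386×13.3) = 9.155×10^-7 K/W
R_outer film = 1/(h_o·A) = 1/(28×13.3) = 0.002685 K/W
R_total = 0.5431 K/W
Q = ΔT / R_total = 212 / 0.5431

Q ≈ 390 W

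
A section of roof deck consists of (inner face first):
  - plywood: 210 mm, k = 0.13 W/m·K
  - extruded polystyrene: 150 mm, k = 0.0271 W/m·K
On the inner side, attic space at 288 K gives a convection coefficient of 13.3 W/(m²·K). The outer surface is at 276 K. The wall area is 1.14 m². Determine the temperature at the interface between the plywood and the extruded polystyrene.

Thermal resistances in series:
R_inner film = 1/(h_i·A) = 1/(13.3×1.14) = 0.06595 K/W
R_plywood = L/(kA) = 0.21/(0.13×1.14) = 1.417 K/W
R_extruded polystyrene = L/(kA) = 0.15/(0.0271×1.14) = 4.855 K/W
R_total = 6.338 K/W;  Q = ΔT/R_total = 12/6.338 = 1.893 W
T_interface = T_inner − Q·ΣR(inner→interface) = 288 − 1.89×1.483

T ≈ 285 K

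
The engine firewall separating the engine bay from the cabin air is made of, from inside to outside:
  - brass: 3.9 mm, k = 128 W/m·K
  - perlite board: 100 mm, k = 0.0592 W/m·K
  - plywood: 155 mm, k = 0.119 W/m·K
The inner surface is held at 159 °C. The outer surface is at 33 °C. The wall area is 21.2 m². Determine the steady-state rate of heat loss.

Q ≈ 893 W

Model the wall as resistances in series:
R_brass = L/(kA) = 0.0039/(128×21.2) = 1.437×10^-6 K/W
R_perlite board = L/(kA) = 0.1/(0.0592×21.2) = 0.07968 K/W
R_plywood = L/(kA) = 0.155/(0.119×21.2) = 0.06144 K/W
R_total = 0.1411 K/W
Q = ΔT / R_total = 126 / 0.1411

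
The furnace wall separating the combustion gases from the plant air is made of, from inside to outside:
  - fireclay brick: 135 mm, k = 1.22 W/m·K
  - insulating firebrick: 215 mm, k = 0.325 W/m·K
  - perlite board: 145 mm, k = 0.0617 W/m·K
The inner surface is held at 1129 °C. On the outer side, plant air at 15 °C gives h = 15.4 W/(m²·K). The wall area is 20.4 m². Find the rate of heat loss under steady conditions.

Q ≈ 7130 W

Model the wall as resistances in series:
R_fireclay brick = L/(kA) = 0.135/(1.22×20.4) = 0.005424 K/W
R_insulating firebrick = L/(kA) = 0.215/(0.325×20.4) = 0.03243 K/W
R_perlite board = L/(kA) = 0.145/(0.0617×20.4) = 0.1152 K/W
R_outer film = 1/(h_o·A) = 1/(15.4×20.4) = 0.003183 K/W
R_total = 0.1562 K/W
Q = ΔT / R_total = 1114 / 0.1562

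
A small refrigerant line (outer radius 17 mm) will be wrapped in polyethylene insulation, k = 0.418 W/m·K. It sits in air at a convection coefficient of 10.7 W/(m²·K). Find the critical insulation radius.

For a cylinder r_cr = k/h = 0.418/10.7
r_cr = 39.1 mm; since the bare radius (17 mm) is below r_cr, adding a thin layer of insulation will *increase* heat loss.

r_cr ≈ 39.1 mm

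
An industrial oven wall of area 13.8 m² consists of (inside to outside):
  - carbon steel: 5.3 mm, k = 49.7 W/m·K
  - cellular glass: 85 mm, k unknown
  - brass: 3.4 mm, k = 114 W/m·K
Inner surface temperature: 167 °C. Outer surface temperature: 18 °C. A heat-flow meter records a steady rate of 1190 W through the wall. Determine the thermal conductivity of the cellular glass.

k ≈ 0.0492 W/(m·K)

Using the resistance-network approach (series):
R_carbon steel = L/(kA) = 0.0053/(49.7×13.8) = 7.728×10^-6 K/W
R_brass = L/(kA) = 0.0034/(114×13.8) = 2.161×10^-6 K/W
Sum of known resistances R_other = 9.889×10^-6 K/W
Total R = ΔT/Q = 149/1190 = 0.1252 K/W
R_cellular glass = R_total − R_other = 0.1252 K/W
k = L/(R·A) = 0.085/(0.1252×13.8)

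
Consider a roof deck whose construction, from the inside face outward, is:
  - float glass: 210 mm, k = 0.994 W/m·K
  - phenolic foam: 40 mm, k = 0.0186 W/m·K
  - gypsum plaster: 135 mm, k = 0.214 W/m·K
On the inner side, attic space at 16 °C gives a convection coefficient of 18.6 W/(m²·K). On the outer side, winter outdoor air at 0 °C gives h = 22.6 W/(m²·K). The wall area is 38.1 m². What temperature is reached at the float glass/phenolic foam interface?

Model the wall as resistances in series:
R_inner film = 1/(h_i·A) = 1/(18.6×38.1) = 0.001411 K/W
R_float glass = L/(kA) = 0.21/(0.994×38.1) = 0.005545 K/W
R_phenolic foam = L/(kA) = 0.04/(0.0186×38.1) = 0.05644 K/W
R_gypsum plaster = L/(kA) = 0.135/(0.214×38.1) = 0.01656 K/W
R_outer film = 1/(h_o·A) = 1/(22.6×38.1) = 0.001161 K/W
R_total = 0.08112 K/W;  Q = ΔT/R_total = 16/0.08112 = 197.2 W
T_interface = T_inner − Q·ΣR(inner→interface) = 16 − 197×0.006956

T ≈ 14.6 °C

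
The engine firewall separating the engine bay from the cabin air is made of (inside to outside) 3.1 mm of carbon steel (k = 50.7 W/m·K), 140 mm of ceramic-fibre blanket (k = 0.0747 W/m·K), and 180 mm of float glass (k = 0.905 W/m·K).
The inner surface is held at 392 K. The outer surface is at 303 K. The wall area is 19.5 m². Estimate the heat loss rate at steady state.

Q ≈ 837 W

Thermal resistances in series:
R_carbon steel = L/(kA) = 0.0031/(50.7×19.5) = 3.136×10^-6 K/W
R_ceramic-fibre blanket = L/(kA) = 0.14/(0.0747×19.5) = 0.09611 K/W
R_float glass = L/(kA) = 0.18/(0.905×19.5) = 0.0102 K/W
R_total = 0.1063 K/W
Q = ΔT / R_total = 89 / 0.1063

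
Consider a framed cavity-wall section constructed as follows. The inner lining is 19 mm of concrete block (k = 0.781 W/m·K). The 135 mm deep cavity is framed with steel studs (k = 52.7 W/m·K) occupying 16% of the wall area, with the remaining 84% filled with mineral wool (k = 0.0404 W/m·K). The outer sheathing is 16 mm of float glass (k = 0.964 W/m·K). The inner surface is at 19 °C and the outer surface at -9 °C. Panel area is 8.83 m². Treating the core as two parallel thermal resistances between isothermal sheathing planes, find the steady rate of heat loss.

Sheathing layers in series; stud and cavity paths in parallel between them.
R_inner = 0.019/(0.781×8.83) = 0.002755 K/W
R_stud  = 0.135/(52.7×0.16×8.83) = 0.001813 K/W
R_cav   = 0.135/(0.0404×0.84×8.83) = 0.4505 K/W
1/R_core = 1/R_stud + 1/R_cav → R_core = 0.001806 K/W
R_outer = 0.016/(0.964×8.83) = 0.00188 K/W
R_total = 0.006441 K/W
Q = ΔT/R_total = 28/0.006441

Q ≈ 4350 W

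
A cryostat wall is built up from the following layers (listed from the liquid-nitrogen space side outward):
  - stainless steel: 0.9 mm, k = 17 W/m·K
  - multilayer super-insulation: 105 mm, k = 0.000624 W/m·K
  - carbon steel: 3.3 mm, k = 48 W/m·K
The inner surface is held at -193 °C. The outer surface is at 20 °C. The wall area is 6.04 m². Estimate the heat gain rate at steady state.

Q ≈ 7.65 W

Thermal resistances in series:
R_stainless steel = L/(kA) = 0.0009/(17×6.04) = 8.765×10^-6 K/W
R_multilayer super-insulation = L/(kA) = 0.105/(0.000624×6.04) = 27.86 K/W
R_carbon steel = L/(kA) = 0.0033/(48×6.04) = 1.138×10^-5 K/W
R_total = 27.86 K/W
Q = ΔT / R_total = 213 / 27.86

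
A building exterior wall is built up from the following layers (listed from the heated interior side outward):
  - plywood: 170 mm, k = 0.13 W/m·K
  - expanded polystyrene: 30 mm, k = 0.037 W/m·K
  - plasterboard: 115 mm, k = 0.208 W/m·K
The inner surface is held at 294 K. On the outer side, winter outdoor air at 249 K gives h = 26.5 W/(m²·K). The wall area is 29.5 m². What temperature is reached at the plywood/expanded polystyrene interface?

T ≈ 272 K

Using the resistance-network approach (series):
R_plywood = L/(kA) = 0.17/(0.13×29.5) = 0.04433 K/W
R_expanded polystyrene = L/(kA) = 0.03/(0.037×29.5) = 0.02749 K/W
R_plasterboard = L/(kA) = 0.115/(0.208×29.5) = 0.01874 K/W
R_outer film = 1/(h_o·A) = 1/(26.5×29.5) = 0.001279 K/W
R_total = 0.09183 K/W;  Q = ΔT/R_total = 45/0.09183 = 490 W
T_interface = T_inner − Q·ΣR(inner→interface) = 294 − 490×0.04433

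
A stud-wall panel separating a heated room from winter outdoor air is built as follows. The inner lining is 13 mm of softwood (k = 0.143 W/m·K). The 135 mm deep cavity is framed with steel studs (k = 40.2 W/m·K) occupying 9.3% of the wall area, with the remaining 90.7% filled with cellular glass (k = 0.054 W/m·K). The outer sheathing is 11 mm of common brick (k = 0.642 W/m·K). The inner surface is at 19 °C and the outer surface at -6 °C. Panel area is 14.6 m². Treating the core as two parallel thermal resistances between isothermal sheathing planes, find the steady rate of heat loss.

Sheathing layers in series; stud and cavity paths in parallel between them.
R_inner = 0.013/(0.143×14.6) = 0.006227 K/W
R_stud  = 0.135/(40.2×0.093×14.6) = 0.002473 K/W
R_cav   = 0.135/(0.054×0.907×14.6) = 0.1888 K/W
1/R_core = 1/R_stud + 1/R_cav → R_core = 0.002441 K/W
R_outer = 0.011/(0.642×14.6) = 0.001174 K/W
R_total = 0.009841 K/W
Q = ΔT/R_total = 25/0.009841

Q ≈ 2540 W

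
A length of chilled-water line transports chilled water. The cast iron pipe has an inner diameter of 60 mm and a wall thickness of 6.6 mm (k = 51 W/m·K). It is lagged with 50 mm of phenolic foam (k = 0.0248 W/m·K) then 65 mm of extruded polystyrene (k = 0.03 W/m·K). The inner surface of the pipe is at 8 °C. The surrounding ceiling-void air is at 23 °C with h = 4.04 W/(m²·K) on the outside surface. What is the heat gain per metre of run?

Radial resistances (cylindrical: R_cond = ln(r_o/r_i)/(2πkL), R_conv = 1/(h·2πrL)):
R_cast iron pipe wall = ln(36.6/30)/(2π×51×1) = 6.206×10^-4 K/W
R_phenolic foam = ln(86.6/36.6)/(2π×0.0248×1) = 5.527 K/W
R_extruded polystyrene = ln(151.6/86.6)/(2π×0.03×1) = 2.971 K/W
R_outer film = 1/(h_o·2πr_oL) = 1/(4.04×2π×0.1516×1) = 0.2599 K/W
R_total = 8.758 K/W
Q = ΔT/R_total = 15/8.758

q′ ≈ 1.71 W/m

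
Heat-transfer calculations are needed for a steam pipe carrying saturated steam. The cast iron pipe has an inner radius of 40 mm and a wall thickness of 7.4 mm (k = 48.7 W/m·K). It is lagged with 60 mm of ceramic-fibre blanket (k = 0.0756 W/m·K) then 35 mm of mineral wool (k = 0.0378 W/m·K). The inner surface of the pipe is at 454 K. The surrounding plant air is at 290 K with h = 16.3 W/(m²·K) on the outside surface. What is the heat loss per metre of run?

q′ ≈ 55.1 W/m

For a radial system each layer contributes R = ln(r_out/r_in)/(2πkL); films add R = 1/(hA).
R_cast iron pipe wall = ln(47.4/40)/(2π×48.7×1) = 5.547×10^-4 K/W
R_ceramic-fibre blanket = ln(107.4/47.4)/(2π×0.0756×1) = 1.722 K/W
R_mineral wool = ln(142.4/107.4)/(2π×0.0378×1) = 1.188 K/W
R_outer film = 1/(h_o·2πr_oL) = 1/(16.3×2π×0.1424×1) = 0.06857 K/W
R_total = 2.979 K/W
Q = ΔT/R_total = 164/2.979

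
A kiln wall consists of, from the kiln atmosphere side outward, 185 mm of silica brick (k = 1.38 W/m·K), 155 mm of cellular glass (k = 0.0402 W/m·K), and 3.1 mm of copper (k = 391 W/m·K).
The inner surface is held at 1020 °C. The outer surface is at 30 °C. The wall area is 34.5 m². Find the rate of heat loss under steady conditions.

Model the wall as resistances in series:
R_silica brick = L/(kA) = 0.185/(1.38×34.5) = 0.003886 K/W
R_cellular glass = L/(kA) = 0.155/(0.0402×34.5) = 0.1118 K/W
R_copper = L/(kA) = 0.0031/(391×34.5) = 2.298×10^-7 K/W
R_total = 0.1156 K/W
Q = ΔT / R_total = 990 / 0.1156

Q ≈ 8560 W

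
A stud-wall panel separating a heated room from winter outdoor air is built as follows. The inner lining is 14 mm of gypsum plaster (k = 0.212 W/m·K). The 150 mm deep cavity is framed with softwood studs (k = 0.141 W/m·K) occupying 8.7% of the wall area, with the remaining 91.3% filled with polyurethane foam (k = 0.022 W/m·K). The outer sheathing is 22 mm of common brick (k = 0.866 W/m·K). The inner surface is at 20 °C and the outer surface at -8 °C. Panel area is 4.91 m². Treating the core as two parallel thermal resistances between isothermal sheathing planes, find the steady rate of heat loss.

Sheathing layers in series; stud and cavity paths in parallel between them.
R_inner = 0.014/(0.212×4.91) = 0.01345 K/W
R_stud  = 0.15/(0.141×0.087×4.91) = 2.49 K/W
R_cav   = 0.15/(0.022×0.913×4.91) = 1.521 K/W
1/R_core = 1/R_stud + 1/R_cav → R_core = 0.9443 K/W
R_outer = 0.022/(0.866×4.91) = 0.005174 K/W
R_total = 0.9629 K/W
Q = ΔT/R_total = 28/0.9629

Q ≈ 29.1 W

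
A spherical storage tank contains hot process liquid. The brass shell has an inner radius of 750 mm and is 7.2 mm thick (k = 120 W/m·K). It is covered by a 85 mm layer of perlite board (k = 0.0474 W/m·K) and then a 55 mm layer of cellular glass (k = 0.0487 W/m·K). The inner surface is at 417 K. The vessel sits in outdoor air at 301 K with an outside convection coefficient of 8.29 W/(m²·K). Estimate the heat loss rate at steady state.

Q ≈ 327 W

For a spherical shell R = (1/r₁ − 1/r₂)/(4πk); film R = 1/(h·4πr²). In series:
R_brass shell = (1/0.75 − 1/0.7572)/(4π×120) = 8.408×10^-6 K/W
R_perlite board = (1/0.7572 − 1/0.8422)/(4π×0.0474) = 0.2238 K/W
R_cellular glass = (1/0.8422 − 1/0.8972)/(4π×0.0487) = 0.1189 K/W
R_outer film = 1/(h·4πr_o²) = 1/(8.29×4π×0.8972²) = 0.01192 K/W
R_total = 0.3546 K/W
Q = ΔT/R_total = 116/0.3546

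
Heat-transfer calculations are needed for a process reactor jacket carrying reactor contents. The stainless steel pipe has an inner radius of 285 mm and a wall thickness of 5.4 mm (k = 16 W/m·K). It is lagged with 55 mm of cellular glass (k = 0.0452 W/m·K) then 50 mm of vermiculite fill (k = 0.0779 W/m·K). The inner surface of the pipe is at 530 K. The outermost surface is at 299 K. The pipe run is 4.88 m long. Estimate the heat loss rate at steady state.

Q ≈ 1270 W

Treating each annulus and film as a series resistance:
R_stainless steel pipe wall = ln(290.4/285)/(2π×16×4.88) = 3.826×10^-5 K/W
R_cellular glass = ln(345.4/290.4)/(2π×0.0452×4.88) = 0.1251 K/W
R_vermiculite fill = ln(395.4/345.4)/(2π×0.0779×4.88) = 0.0566 K/W
R_total = 0.1818 K/W
Q = ΔT/R_total = 231/0.1818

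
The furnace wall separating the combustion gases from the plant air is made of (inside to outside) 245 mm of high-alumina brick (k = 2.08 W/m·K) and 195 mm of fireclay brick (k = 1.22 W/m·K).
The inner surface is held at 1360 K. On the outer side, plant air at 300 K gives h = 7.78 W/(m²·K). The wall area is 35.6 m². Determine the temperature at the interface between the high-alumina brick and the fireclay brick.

Series thermal resistances:
R_high-alumina brick = L/(kA) = 0.245/(2.08×35.6) = 0.003309 K/W
R_fireclay brick = L/(kA) = 0.195/(1.22×35.6) = 0.00449 K/W
R_outer film = 1/(h_o·A) = 1/(7.78×35.6) = 0.003611 K/W
R_total = 0.01141 K/W;  Q = ΔT/R_total = 1060/0.01141 = 92910 W
T_interface = T_inner − Q·ΣR(inner→interface) = 1360 − 92900×0.003309

T ≈ 1050 K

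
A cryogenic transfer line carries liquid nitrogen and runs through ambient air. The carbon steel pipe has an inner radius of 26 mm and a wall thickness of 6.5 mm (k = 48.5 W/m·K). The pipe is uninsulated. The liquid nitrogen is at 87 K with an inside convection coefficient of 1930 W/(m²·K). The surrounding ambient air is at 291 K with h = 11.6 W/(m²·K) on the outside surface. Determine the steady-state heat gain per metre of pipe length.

For a radial system each layer contributes R = ln(r_out/r_in)/(2πkL); films add R = 1/(hA).
R_inner film = 1/(h_i·2πr₁L) = 1/(1930×2π×0.026×1) = 0.003172 K/W
R_carbon steel pipe wall = ln(32.5/26)/(2π×48.5×1) = 7.323×10^-4 K/W
R_outer film = 1/(h_o·2πr_oL) = 1/(11.6×2π×0.0325×1) = 0.4222 K/W
R_total = 0.4261 K/W
Q = ΔT/R_total = 204/0.4261

q′ ≈ 479 W/m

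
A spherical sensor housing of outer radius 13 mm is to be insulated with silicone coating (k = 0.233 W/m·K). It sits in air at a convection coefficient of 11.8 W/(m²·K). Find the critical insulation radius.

For a sphere r_cr = 2k/h = 2×0.233/11.8
r_cr = 39.5 mm; since the bare radius (13 mm) is below r_cr, adding a thin layer of insulation will *increase* heat loss.

r_cr ≈ 39.5 mm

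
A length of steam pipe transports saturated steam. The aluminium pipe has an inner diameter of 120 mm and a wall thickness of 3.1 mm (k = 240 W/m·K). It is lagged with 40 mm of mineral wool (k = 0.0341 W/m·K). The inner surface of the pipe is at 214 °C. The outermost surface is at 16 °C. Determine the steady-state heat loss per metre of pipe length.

q′ ≈ 86.4 W/m

Cylindrical conduction, so R = ln(r₂/r₁)/(2πkL) per layer, in series:
R_aluminium pipe wall = ln(63.1/60)/(2π×240×1) = 3.341×10^-5 K/W
R_mineral wool = ln(103.1/63.1)/(2π×0.0341×1) = 2.292 K/W
R_total = 2.292 K/W
Q = ΔT/R_total = 198/2.292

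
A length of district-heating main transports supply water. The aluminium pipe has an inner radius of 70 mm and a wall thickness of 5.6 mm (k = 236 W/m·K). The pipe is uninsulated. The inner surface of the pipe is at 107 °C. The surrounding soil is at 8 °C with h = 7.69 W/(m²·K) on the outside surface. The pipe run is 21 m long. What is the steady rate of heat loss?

Treating each annulus and film as a series resistance:
R_aluminium pipe wall = ln(75.6/70)/(2π×236×21) = 2.471×10^-6 K/W
R_outer film = 1/(h_o·2πr_oL) = 1/(7.69×2π×0.0756×21) = 0.01304 K/W
R_total = 0.01304 K/W
Q = ΔT/R_total = 99/0.01304

Q ≈ 7590 W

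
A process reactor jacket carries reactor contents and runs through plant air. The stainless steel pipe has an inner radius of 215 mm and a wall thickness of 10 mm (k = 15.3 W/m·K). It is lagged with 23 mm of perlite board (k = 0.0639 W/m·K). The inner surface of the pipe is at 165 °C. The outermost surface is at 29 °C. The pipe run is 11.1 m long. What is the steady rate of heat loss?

Per-layer cylindrical resistances, series-summed:
R_stainless steel pipe wall = ln(225/215)/(2π×15.3×11.1) = 4.26×10^-5 K/W
R_perlite board = ln(248/225)/(2π×0.0639×11.1) = 0.02184 K/W
R_total = 0.02188 K/W
Q = ΔT/R_total = 136/0.02188

Q ≈ 6220 W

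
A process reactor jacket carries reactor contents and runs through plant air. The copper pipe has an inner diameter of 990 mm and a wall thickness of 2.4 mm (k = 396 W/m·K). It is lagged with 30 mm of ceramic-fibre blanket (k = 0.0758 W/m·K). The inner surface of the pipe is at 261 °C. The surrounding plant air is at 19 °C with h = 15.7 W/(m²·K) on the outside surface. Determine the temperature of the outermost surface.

T ≈ 51.7 °C

Per-layer cylindrical resistances, series-summed:
R_copper pipe wall = ln(497.4/495)/(2π×396×1) = 1.944×10^-6 K/W
R_ceramic-fibre blanket = ln(527.4/497.4)/(2π×0.0758×1) = 0.123 K/W
R_outer film = 1/(h_o·2πr_oL) = 1/(15.7×2π×0.5274×1) = 0.01922 K/W
R_total = 0.1422 K/W
Q = ΔT/R_total = 242/0.1422
Q = 1700 W/m
T_interface = T_inner − Q·ΣR(inner→interface) = 261 − 1700×0.123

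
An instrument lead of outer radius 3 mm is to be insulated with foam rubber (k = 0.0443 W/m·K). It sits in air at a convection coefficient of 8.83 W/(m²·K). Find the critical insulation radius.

r_cr ≈ 5.02 mm

For a cylinder r_cr = k/h = 0.0443/8.83
r_cr = 5.02 mm; since the bare radius (3 mm) is below r_cr, adding a thin layer of insulation will *increase* heat loss.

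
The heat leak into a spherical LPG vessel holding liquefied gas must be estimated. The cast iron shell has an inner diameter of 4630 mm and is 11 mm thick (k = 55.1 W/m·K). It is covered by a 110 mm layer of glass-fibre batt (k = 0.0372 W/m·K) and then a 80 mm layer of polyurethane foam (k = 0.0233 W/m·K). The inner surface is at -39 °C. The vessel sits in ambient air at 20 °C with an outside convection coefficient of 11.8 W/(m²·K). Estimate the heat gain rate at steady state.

Q ≈ 677 W

Spherical conduction: R = (1/r_in − 1/r_out)/(4πk) per layer; series-sum.
R_cast iron shell = (1/2.315 − 1/2.326)/(4π×55.1) = 2.95×10^-6 K/W
R_glass-fibre batt = (1/2.326 − 1/2.436)/(4π×0.0372) = 0.04153 K/W
R_polyurethane foam = (1/2.436 − 1/2.516)/(4π×0.0233) = 0.04458 K/W
R_outer film = 1/(h·4πr_o²) = 1/(11.8×4π×2.516²) = 0.001065 K/W
R_total = 0.08718 K/W
Q = ΔT/R_total = 59/0.08718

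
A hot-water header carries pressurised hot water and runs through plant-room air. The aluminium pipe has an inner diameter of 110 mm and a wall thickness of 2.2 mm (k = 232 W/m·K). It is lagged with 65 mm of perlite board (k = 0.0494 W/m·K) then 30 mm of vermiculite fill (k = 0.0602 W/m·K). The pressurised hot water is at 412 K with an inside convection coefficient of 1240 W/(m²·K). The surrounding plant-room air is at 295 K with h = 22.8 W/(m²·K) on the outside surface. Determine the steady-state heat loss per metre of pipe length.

q′ ≈ 38.1 W/m

Per-layer cylindrical resistances, series-summed:
R_inner film = 1/(h_i·2πr₁L) = 1/(1240×2π×0.055×1) = 0.002334 K/W
R_aluminium pipe wall = ln(57.2/55)/(2π×232×1) = 2.691×10^-5 K/W
R_perlite board = ln(122.2/57.2)/(2π×0.0494×1) = 2.446 K/W
R_vermiculite fill = ln(152.2/122.2)/(2π×0.0602×1) = 0.5804 K/W
R_outer film = 1/(h_o·2πr_oL) = 1/(22.8×2π×0.1522×1) = 0.04586 K/W
R_total = 3.074 K/W
Q = ΔT/R_total = 117/3.074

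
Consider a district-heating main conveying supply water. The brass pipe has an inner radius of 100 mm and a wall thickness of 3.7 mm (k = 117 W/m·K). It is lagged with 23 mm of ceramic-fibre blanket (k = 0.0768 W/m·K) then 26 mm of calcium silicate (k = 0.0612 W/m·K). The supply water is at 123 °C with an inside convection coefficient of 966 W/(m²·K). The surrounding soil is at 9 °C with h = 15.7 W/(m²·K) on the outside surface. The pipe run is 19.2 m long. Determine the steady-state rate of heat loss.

Treating each annulus and film as a series resistance:
R_inner film = 1/(h_i·2πr₁L) = 1/(966×2π×0.1×19.2) = 8.581×10^-5 K/W
R_brass pipe wall = ln(103.7/100)/(2π×117×19.2) = 2.574×10^-6 K/W
R_ceramic-fibre blanket = ln(126.7/103.7)/(2π×0.0768×19.2) = 0.02162 K/W
R_calcium silicate = ln(152.7/126.7)/(2π×0.0612×19.2) = 0.02528 K/W
R_outer film = 1/(h_o·2πr_oL) = 1/(15.7×2π×0.1527×19.2) = 0.003458 K/W
R_total = 0.05045 K/W
Q = ΔT/R_total = 114/0.05045

Q ≈ 2260 W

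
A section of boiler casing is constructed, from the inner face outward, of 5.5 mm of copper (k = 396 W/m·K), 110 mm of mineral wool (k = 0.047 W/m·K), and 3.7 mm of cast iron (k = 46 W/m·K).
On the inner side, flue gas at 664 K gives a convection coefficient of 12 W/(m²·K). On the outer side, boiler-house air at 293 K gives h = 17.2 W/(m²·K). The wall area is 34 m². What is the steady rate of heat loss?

Treating each layer as a thermal resistance in series:
R_inner film = 1/(h_i·A) = 1/(12×34) = 0.002451 K/W
R_copper = L/(kA) = 0.0055/(396×34) = 4.085×10^-7 K/W
R_mineral wool = L/(kA) = 0.11/(0.047×34) = 0.06884 K/W
R_cast iron = L/(kA) = 0.0037/(46×34) = 2.366×10^-6 K/W
R_outer film = 1/(h_o·A) = 1/(17.2×34) = 0.00171 K/W
R_total = 0.073 K/W
Q = ΔT / R_total = 371 / 0.073

Q ≈ 5080 W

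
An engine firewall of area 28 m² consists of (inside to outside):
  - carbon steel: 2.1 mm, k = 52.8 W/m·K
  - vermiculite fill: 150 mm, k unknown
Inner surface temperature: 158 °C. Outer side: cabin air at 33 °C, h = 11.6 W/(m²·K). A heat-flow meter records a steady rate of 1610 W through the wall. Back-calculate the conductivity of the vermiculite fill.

Thermal resistances in series:
R_carbon steel = L/(kA) = 0.0021/(52.8×28) = 1.42×10^-6 K/W
R_outer film = 1/(h_o·A) = 1/(11.6×28) = 0.003079 K/W
Sum of known resistances R_other = 0.00308 K/W
Total R = ΔT/Q = 125/1610 = 0.07764 K/W
R_vermiculite fill = R_total − R_other = 0.07456 K/W
k = L/(R·A) = 0.15/(0.07456×28)

k ≈ 0.0719 W/(m·K)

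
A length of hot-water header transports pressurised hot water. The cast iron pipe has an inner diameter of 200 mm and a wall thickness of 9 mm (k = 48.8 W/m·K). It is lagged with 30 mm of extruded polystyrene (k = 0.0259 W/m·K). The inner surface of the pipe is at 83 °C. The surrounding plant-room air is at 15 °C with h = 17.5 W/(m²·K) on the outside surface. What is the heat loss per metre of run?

Per-layer cylindrical resistances, series-summed:
R_cast iron pipe wall = ln(109/100)/(2π×48.8×1) = 2.811×10^-4 K/W
R_extruded polystyrene = ln(139/109)/(2π×0.0259×1) = 1.494 K/W
R_outer film = 1/(h_o·2πr_oL) = 1/(17.5×2π×0.139×1) = 0.06543 K/W
R_total = 1.56 K/W
Q = ΔT/R_total = 68/1.56

q′ ≈ 43.6 W/m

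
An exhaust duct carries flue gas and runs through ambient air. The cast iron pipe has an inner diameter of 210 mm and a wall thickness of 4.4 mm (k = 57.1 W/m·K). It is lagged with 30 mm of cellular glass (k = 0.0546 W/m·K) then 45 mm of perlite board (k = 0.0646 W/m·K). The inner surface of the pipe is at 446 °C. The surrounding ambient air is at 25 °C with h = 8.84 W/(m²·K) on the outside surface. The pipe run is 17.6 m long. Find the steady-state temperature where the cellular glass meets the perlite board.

Radial resistances (cylindrical: R_cond = ln(r_o/r_i)/(2πkL), R_conv = 1/(h·2πrL)):
R_cast iron pipe wall = ln(109.4/105)/(2π×57.1×17.6) = 6.501×10^-6 K/W
R_cellular glass = ln(139.4/109.4)/(2π×0.0546×17.6) = 0.04014 K/W
R_perlite board = ln(184.4/139.4)/(2π×0.0646×17.6) = 0.03916 K/W
R_outer film = 1/(h_o·2πr_oL) = 1/(8.84×2π×0.1844×17.6) = 0.005547 K/W
R_total = 0.08485 K/W
Q = ΔT/R_total = 421/0.08485
Q = 4960 W
T_interface = T_inner − Q·ΣR(inner→interface) = 446 − 4960×0.04014

T ≈ 247 °C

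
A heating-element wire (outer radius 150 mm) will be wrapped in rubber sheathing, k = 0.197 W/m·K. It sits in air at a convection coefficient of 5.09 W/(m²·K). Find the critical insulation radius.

For a cylinder r_cr = k/h = 0.197/5.09
r_cr = 38.7 mm; since the bare radius (150 mm) is above r_cr, any added insulation will reduce heat loss.

r_cr ≈ 38.7 mm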